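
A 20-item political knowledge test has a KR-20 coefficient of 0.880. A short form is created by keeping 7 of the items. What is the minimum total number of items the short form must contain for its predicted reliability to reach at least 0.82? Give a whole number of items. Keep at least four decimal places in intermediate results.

13

First, r for the 7-item form: n = 7/20 = 0.3500, so r_7 = 0.3500·0.880/(1 + (0.3500 − 1)·0.880) = 0.7196
Length factor from the short form to reach 0.82: n' = 0.82(1 − 0.7196) / [0.7196(1 − 0.82)] ≈ 1.7751
Items = 1.7751 × 7 ≈ 12.43 → 13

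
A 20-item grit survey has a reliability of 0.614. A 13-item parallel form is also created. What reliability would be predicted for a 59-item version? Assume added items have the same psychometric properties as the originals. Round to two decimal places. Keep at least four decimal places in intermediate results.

0.82

Only the ratio of lengths matters: n = 59/20 = 2.9500
r_{59} = n·r / (1 + (n − 1)·r) = 1.8113 / 2.1973 ≈ 0.8243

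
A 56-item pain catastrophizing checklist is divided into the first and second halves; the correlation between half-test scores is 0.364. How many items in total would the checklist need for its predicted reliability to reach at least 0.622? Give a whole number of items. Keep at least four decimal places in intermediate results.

r_full = 2(0.364)/(1 + 0.364) = 0.5337
n = r_tgt(1 − r_full) / [r_full(1 − r_tgt)] = 0.622 × 0.4663 / (0.5337 × 0.378) ≈ 1.4377
Items = 1.4377 × 56 ≈ 80.51 → 81

81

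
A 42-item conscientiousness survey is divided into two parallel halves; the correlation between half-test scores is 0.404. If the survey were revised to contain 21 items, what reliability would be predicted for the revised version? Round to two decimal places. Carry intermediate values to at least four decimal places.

0.40

First correct the split-half correlation to full-test reliability: r_full = 2 × 0.404 / (1 + 0.404) ≈ 0.5755
Then adjust to 21 items: n = 21/42 = 0.5000
r_new = n·r_full / (1 + (n − 1)·r_full) = 0.2878 / 0.7123 ≈ 0.4040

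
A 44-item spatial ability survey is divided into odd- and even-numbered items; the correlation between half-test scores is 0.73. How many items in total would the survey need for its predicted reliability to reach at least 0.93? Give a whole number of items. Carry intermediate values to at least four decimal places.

109

r_full = 2(0.73)/(1 + 0.73) = 0.8439
Solve Spearman-Brown for n: n = 0.93(1 − 0.8439) / [0.8439(1 − 0.93)] = 2.4575
Required items = 2.4575 × 44 = 108.13, so 109 items.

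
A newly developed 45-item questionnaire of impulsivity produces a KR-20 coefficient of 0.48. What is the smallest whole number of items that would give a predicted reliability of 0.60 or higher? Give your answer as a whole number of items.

74

n = 0.60 × (1 − 0.48) / [ 0.48 × (1 − 0.60) ]
n = 0.3120 / 0.1920 ≈ 1.6250
Items needed = n × 45 = 1.6250 × 45 ≈ 73.12 → round up to 74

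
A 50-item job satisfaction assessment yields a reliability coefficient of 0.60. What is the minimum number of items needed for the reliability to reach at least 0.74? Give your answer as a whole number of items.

95

n = [0.74 × 0.40] / [0.60 × 0.26]
n = 0.2960 / 0.1560 ≈ 1.8974
1.8974 × 50 = 94.87 → 95 items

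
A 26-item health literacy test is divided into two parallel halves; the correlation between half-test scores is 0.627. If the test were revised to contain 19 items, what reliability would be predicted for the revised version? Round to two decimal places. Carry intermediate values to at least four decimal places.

0.71

Full-test reliability from the split-half r: r_full = 2(0.627)/(1 + 0.627) = 0.7707
Length factor from 26 to 19 items: n = 19/26 = 0.7308
r_new = n·r_full / (1 + (n − 1)·r_full) = 0.5632 / 0.7925 ≈ 0.7107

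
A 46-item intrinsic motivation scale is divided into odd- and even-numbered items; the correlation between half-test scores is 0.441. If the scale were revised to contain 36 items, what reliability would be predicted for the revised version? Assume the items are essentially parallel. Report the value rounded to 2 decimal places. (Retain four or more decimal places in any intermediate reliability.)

Full-test reliability from the split-half r: r_full = 2(0.441)/(1 + 0.441) = 0.6121
Length factor from 46 to 36 items: n = 36/46 = 0.7826
r_new = n·r_full / (1 + (n − 1)·r_full) = 0.4790 / 0.8669 ≈ 0.5525

0.55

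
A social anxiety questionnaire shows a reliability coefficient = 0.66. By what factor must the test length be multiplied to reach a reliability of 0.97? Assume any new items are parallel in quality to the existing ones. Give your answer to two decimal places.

16.66

Spearman-Brown solved for the length factor n:
n = r*(1 − r) / [ r (1 − r*) ]
n = [0.97 × 0.34] / [0.66 × 0.03]
n = 0.3298 / 0.0198 ≈ 16.6566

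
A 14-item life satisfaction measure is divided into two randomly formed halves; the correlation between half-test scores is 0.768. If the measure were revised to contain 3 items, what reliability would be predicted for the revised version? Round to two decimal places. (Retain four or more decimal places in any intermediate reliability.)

Spearman-Brown correction (n = 2): r_full = 2·0.768/(1 + 0.768) = 0.8688
Length factor from 14 to 3 items: n = 3/14 = 0.2143
r_new = n·r_full / (1 + (n − 1)·r_full) = 0.1862 / 0.3174 ≈ 0.5866

0.59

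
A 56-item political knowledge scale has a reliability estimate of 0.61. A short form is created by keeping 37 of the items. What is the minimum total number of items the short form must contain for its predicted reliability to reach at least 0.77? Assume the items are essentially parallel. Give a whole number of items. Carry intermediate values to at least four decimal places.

120

Short-form reliability: n = 37/56 = 0.6607; r_37 = n·r/(1+(n−1)r) ≈ 0.5082
Then solve for n' with r_old = 0.5082, r_target = 0.77: n' = 0.77(1 − 0.5082)/[0.5082(1 − 0.77)] = 3.2398
Total items = 3.2398 × 37 = 119.87, rounded up to 120.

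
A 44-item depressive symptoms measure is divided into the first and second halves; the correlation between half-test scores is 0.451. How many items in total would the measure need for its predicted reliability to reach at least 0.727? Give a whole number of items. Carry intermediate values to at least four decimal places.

r_full = 2(0.451)/(1 + 0.451) = 0.6216
Solve Spearman-Brown for n: n = 0.727(1 − 0.6216) / [0.6216(1 − 0.727)] = 1.6211
Required items = 1.6211 × 44 = 71.33, so 72 items.

72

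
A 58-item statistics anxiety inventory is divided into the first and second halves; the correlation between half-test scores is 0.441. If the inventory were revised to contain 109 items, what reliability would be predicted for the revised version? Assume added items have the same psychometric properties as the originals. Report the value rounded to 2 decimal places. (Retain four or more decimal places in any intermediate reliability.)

Spearman-Brown correction (n = 2): r_full = 2·0.441/(1 + 0.441) = 0.6121
Then adjust to 109 items: n = 109/58 = 1.8793
r_new = n·r_full / (1 + (n − 1)·r_full) = 1.1503 / 1.5382 ≈ 0.7478

0.75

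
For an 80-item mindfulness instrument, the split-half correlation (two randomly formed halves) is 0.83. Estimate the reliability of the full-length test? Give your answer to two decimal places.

0.91

r_full = 2r_hh / (1 + r_hh) = 2 × 0.83 / (1 + 0.83)
       = 1.6600 / 1.8300 = 0.9071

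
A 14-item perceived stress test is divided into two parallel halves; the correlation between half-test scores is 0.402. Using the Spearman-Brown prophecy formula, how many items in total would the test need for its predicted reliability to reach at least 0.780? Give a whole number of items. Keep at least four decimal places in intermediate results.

Corrected full-test reliability: r_full = 2 × 0.402 / (1 + 0.402) ≈ 0.5735
Solve Spearman-Brown for n: n = 0.780(1 − 0.5735) / [0.5735(1 − 0.780)] = 2.6367
Required items = 2.6367 × 14 = 36.91, so 37 items.

37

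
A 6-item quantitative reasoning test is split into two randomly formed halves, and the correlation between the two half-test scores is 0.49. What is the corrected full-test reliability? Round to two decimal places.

0.66

Apply the Spearman-Brown correction with n = 2:
r_full = 2(0.49) / (1 + 0.49)
       = 0.9800 / 1.4900 = 0.6577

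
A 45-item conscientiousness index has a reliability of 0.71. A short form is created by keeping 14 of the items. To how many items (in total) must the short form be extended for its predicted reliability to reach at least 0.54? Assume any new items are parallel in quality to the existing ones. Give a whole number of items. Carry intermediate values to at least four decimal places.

22

First, r for the 14-item form: n = 14/45 = 0.3111, so r_14 = 0.3111·0.71/(1 + (0.3111 − 1)·0.71) = 0.4324
Then solve for n' with r_old = 0.4324, r_target = 0.54: n' = 0.54(1 − 0.4324)/[0.4324(1 − 0.54)] = 1.5410
Items = 1.5410 × 14 ≈ 21.57 → 22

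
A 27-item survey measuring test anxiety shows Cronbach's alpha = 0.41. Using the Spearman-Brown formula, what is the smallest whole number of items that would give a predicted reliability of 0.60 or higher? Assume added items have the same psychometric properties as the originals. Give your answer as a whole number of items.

59

Rearranging the Spearman-Brown formula for n,
n = r_target (1 − r_old) / [ r_old (1 − r_target) ]
n = 0.60(1 − 0.41) / [0.41(1 − 0.60)]
  = 0.3540 / 0.1640 = 2.1585
So the test needs 2.1585 × 27 ≈ 58.28 items; rounding up, 59.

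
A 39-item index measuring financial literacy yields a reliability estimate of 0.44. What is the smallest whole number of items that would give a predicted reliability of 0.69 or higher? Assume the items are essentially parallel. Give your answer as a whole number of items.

111

n = [0.69 × 0.56] / [0.44 × 0.31]
n = 0.3864 / 0.1364 ≈ 2.8328
Items needed = n × 39 = 2.8328 × 39 ≈ 110.48 → round up to 111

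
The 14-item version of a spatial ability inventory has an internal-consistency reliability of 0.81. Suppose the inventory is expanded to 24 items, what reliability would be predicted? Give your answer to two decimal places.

Length ratio n = 24/14 = 1.7143
Apply the Spearman-Brown prophecy formula, r' = nr / [1 + (n − 1)r]:
r_new = (1.7143 × 0.81) / (1 + (1.7143 − 1) × 0.81)
r_new = 1.3886 / 1.5786 ≈ 0.8796

0.88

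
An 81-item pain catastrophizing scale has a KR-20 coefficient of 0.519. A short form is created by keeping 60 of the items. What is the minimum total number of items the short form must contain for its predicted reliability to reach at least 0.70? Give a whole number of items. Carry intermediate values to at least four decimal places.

176

First, r for the 60-item form: n = 60/81 = 0.7407, so r_60 = 0.7407·0.519/(1 + (0.7407 − 1)·0.519) = 0.4442
Then solve for n' with r_old = 0.4442, r_target = 0.70: n' = 0.70(1 − 0.4442)/[0.4442(1 − 0.70)] = 2.9196
Items = 2.9196 × 60 ≈ 175.18 → 176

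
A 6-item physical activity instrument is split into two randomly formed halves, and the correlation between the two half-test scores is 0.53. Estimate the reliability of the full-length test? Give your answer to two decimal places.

r_full = 2r_hh / (1 + r_hh) = 2 × 0.53 / (1 + 0.53)
       = 1.0600 / 1.5300 = 0.6928

0.69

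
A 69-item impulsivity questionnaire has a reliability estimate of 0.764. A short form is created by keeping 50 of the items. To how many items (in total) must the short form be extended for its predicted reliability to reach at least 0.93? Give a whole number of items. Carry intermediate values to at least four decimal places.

284

First, r for the 50-item form: n = 50/69 = 0.7246, so r_50 = 0.7246·0.764/(1 + (0.7246 − 1)·0.764) = 0.7011
Length factor from the short form to reach 0.93: n' = 0.93(1 − 0.7011) / [0.7011(1 − 0.93)] ≈ 5.6641
Total items = 5.6641 × 50 = 283.21, rounded up to 284.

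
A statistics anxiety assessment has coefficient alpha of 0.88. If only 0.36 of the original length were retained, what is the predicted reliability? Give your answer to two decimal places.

r_new = (0.36 × 0.88) / (1 + (0.36 − 1) × 0.88)
     = 0.3168 / 0.4368 = 0.7253

0.73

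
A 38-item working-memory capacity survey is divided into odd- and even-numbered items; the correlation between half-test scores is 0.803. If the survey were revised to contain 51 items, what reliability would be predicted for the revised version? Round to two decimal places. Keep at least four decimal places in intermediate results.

0.92

First correct the split-half correlation to full-test reliability: r_full = 2 × 0.803 / (1 + 0.803) ≈ 0.8907
Then adjust to 51 items: n = 51/38 = 1.3421
r_new = n·r_full / (1 + (n − 1)·r_full) = 1.1954 / 1.3047 ≈ 0.9162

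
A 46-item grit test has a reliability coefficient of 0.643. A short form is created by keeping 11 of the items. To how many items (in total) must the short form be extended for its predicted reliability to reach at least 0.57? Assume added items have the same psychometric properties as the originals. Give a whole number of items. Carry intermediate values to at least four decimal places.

34

First, r for the 11-item form: n = 11/46 = 0.2391, so r_11 = 0.2391·0.643/(1 + (0.2391 − 1)·0.643) = 0.3010
Length factor from the short form to reach 0.57: n' = 0.57(1 − 0.3010) / [0.3010(1 − 0.57)] ≈ 3.0783
Total items = 3.0783 × 11 = 33.86, rounded up to 34.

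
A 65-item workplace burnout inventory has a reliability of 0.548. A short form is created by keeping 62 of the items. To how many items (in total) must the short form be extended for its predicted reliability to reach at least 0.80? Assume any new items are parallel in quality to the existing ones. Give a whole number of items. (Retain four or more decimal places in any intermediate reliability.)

First, r for the 62-item form: n = 62/65 = 0.9538, so r_62 = 0.9538·0.548/(1 + (0.9538 − 1)·0.548) = 0.5363
Length factor from the short form to reach 0.80: n' = 0.80(1 − 0.5363) / [0.5363(1 − 0.80)] ≈ 3.4585
Total items = 3.4585 × 62 = 214.43, rounded up to 215.

215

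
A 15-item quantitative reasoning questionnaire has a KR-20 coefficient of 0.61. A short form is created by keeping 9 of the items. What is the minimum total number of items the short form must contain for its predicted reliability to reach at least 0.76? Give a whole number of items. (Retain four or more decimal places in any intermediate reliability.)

First, r for the 9-item form: n = 9/15 = 0.6000, so r_9 = 0.6000·0.61/(1 + (0.6000 − 1)·0.61) = 0.4841
Then solve for n' with r_old = 0.4841, r_target = 0.76: n' = 0.76(1 − 0.4841)/[0.4841(1 − 0.76)] = 3.3747
Total items = 3.3747 × 9 = 30.37, rounded up to 31.

31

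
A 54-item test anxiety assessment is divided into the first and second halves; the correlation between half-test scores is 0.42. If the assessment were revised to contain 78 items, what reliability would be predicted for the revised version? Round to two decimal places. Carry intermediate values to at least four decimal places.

0.68

Spearman-Brown correction (n = 2): r_full = 2·0.42/(1 + 0.42) = 0.5915
Length factor from 54 to 78 items: n = 78/54 = 1.4444
r_new = n·r_full / (1 + (n − 1)·r_full) = 0.8544 / 1.2629 ≈ 0.6765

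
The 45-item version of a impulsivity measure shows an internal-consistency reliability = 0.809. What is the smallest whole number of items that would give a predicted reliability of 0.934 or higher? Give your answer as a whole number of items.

151

Spearman-Brown solved for the length factor n:
n = r_target (1 − r_old) / [ r_old (1 − r_target) ]
n = [0.934 × 0.191] / [0.809 × 0.066]
n = 0.178394 / 0.053394 ≈ 3.3411
3.3411 × 45 = 150.35 → 151 items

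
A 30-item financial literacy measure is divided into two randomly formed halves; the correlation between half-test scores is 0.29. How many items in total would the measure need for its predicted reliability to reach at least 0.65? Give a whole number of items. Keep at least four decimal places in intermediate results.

69

Corrected full-test reliability: r_full = 2 × 0.29 / (1 + 0.29) ≈ 0.4496
Solve Spearman-Brown for n: n = 0.65(1 − 0.4496) / [0.4496(1 − 0.65)] = 2.2735
Required items = 2.2735 × 30 = 68.20, so 69 items.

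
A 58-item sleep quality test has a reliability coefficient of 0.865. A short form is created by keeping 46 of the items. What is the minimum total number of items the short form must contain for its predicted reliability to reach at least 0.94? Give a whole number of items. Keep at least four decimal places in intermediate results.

142

Short-form reliability: n = 46/58 = 0.7931; r_46 = n·r/(1+(n−1)r) ≈ 0.8356
Then solve for n' with r_old = 0.8356, r_target = 0.94: n' = 0.94(1 − 0.8356)/[0.8356(1 − 0.94)] = 3.0823
Total items = 3.0823 × 46 = 141.79, rounded up to 142.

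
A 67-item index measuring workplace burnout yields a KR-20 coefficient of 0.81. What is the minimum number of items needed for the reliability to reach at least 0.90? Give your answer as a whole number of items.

142

Rearranging the Spearman-Brown formula for n,
n = r_target (1 − r_old) / [ r_old (1 − r_target) ]
n = 0.90(1 − 0.81) / [0.81(1 − 0.90)]
n = 0.1710 / 0.0810 ≈ 2.1111
So the test needs 2.1111 × 67 ≈ 141.44 items; rounding up, 142.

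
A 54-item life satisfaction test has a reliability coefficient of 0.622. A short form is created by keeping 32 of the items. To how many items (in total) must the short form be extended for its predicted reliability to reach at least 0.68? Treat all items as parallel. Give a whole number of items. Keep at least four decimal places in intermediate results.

70

Short-form reliability: n = 32/54 = 0.5926; r_32 = n·r/(1+(n−1)r) ≈ 0.4937
Length factor from the short form to reach 0.68: n' = 0.68(1 − 0.4937) / [0.4937(1 − 0.68)] ≈ 2.1792
Total items = 2.1792 × 32 = 69.73, rounded up to 70.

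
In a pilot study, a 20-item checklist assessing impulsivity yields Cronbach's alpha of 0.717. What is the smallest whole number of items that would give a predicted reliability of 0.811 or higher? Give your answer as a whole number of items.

34

Invert Spearman-Brown to solve for n:
n = r*(1 − r) / [ r (1 − r*) ]
n = 0.811(1 − 0.717) / [0.717(1 − 0.811)]
n = 0.229513 / 0.135513 ≈ 1.6937
1.6937 × 20 = 33.87 → 34 items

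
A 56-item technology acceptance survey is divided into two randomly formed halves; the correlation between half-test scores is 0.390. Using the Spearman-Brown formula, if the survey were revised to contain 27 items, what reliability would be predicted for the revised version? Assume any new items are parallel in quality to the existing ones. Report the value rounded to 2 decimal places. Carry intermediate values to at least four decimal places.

First correct the split-half correlation to full-test reliability: r_full = 2 × 0.390 / (1 + 0.390) ≈ 0.5612
Length factor from 56 to 27 items: n = 27/56 = 0.4821
r_new = n·r_full / (1 + (n − 1)·r_full) = 0.2706 / 0.7094 ≈ 0.3814

0.38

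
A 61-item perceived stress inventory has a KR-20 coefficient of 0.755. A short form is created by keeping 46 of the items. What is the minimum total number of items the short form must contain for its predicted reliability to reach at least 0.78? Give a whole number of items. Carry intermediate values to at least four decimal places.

Short-form reliability: n = 46/61 = 0.7541; r_46 = n·r/(1+(n−1)r) ≈ 0.6991
Then solve for n' with r_old = 0.6991, r_target = 0.78: n' = 0.78(1 − 0.6991)/[0.6991(1 − 0.78)] = 1.5260
Items = 1.5260 × 46 ≈ 70.20 → 71

71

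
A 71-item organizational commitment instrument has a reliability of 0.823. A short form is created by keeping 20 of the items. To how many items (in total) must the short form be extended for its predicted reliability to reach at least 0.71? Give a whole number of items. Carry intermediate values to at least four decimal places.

Short-form reliability: n = 20/71 = 0.2817; r_20 = n·r/(1+(n−1)r) ≈ 0.5671
Length factor from the short form to reach 0.71: n' = 0.71(1 − 0.5671) / [0.5671(1 − 0.71)] ≈ 1.8689
Items = 1.8689 × 20 ≈ 37.38 → 38

38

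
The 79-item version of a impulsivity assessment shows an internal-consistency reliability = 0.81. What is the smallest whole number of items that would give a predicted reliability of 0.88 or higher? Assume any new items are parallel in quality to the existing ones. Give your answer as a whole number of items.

136

Invert Spearman-Brown to solve for n:
n = r_target (1 − r_old) / [ r_old (1 − r_target) ]
n = [0.88 × 0.19] / [0.81 × 0.12]
n = 0.1672 / 0.0972 ≈ 1.7202
1.7202 × 79 = 135.90 → 136 items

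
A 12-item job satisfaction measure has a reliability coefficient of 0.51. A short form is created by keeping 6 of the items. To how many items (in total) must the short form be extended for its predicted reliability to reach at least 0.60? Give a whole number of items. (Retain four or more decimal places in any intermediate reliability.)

18

Short-form reliability: n = 6/12 = 0.5000; r_6 = n·r/(1+(n−1)r) ≈ 0.3423
Then solve for n' with r_old = 0.3423, r_target = 0.60: n' = 0.60(1 − 0.3423)/[0.3423(1 − 0.60)] = 2.8821
Total items = 2.8821 × 6 = 17.29, rounded up to 18.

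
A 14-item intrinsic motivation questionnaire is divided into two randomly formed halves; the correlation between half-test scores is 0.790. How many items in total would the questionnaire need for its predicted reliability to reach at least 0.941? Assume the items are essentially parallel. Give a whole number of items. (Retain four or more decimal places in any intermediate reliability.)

Corrected full-test reliability: r_full = 2 × 0.790 / (1 + 0.790) ≈ 0.8827
Solve Spearman-Brown for n: n = 0.941(1 − 0.8827) / [0.8827(1 − 0.941)] = 2.1194
Items = 2.1194 × 14 ≈ 29.67 → 30

30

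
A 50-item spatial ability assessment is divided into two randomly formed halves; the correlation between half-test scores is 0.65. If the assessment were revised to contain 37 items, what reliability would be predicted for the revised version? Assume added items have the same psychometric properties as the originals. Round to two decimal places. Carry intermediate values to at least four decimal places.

Spearman-Brown correction (n = 2): r_full = 2·0.65/(1 + 0.65) = 0.7879
Length factor from 50 to 37 items: n = 37/50 = 0.7400
r_new = n·r_full / (1 + (n − 1)·r_full) = 0.5830 / 0.7951 ≈ 0.7332

0.73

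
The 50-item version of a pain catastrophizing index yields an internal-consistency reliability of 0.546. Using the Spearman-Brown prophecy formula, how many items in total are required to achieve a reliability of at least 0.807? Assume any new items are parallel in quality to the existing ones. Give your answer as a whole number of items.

174

Rearranging the Spearman-Brown formula for n,
n = r*(1 − r) / [ r (1 − r*) ]
n = 0.807 × (1 − 0.546) / [ 0.546 × (1 − 0.807) ]
  = 0.366378 / 0.105378 = 3.4768
Items needed = n × 50 = 3.4768 × 50 ≈ 173.84 → round up to 174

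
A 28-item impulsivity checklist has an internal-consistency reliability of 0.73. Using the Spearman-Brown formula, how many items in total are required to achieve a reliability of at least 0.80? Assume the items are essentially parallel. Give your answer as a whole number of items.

42

Invert Spearman-Brown to solve for n:
n = r_target (1 − r_old) / [ r_old (1 − r_target) ]
n = 0.80 × (1 − 0.73) / [ 0.73 × (1 − 0.80) ]
  = 0.2160 / 0.1460 = 1.4795
So the test needs 1.4795 × 28 ≈ 41.43 items; rounding up, 42.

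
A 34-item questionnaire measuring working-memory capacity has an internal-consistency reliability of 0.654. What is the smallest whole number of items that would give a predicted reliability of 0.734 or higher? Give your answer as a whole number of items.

50

Rearranging the Spearman-Brown formula for n,
n = r*(1 − r) / [ r (1 − r*) ]
n = 0.734 × (1 − 0.654) / [ 0.654 × (1 − 0.734) ]
n = 0.253964 / 0.173964 ≈ 1.4599
Items needed = n × 34 = 1.4599 × 34 ≈ 49.64 → round up to 50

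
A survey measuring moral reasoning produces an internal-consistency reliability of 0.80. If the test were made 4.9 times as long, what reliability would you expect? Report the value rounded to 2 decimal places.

Spearman-Brown: r_new = n·r / (1 + (n − 1)·r)
r_new = 4.9·0.80 / [1 + (4.9 − 1)·0.80]
r_new = 3.9200 / 4.1200 ≈ 0.9515

0.95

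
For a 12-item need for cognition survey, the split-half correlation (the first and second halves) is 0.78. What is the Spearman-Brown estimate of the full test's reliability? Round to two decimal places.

0.88

Each half is half the length of the full test, so the full test is n = 2 times a half.
r_full = 2(0.78) / (1 + 0.78)
       = 1.5600 / 1.7800 = 0.8764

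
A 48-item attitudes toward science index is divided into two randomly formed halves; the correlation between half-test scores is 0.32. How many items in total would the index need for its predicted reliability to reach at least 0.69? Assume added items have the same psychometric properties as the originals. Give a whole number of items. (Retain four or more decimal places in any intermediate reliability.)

114

Corrected full-test reliability: r_full = 2 × 0.32 / (1 + 0.32) ≈ 0.4848
n = r_tgt(1 − r_full) / [r_full(1 − r_tgt)] = 0.69 × 0.5152 / (0.4848 × 0.31) ≈ 2.3654
Required items = 2.3654 × 48 = 113.54, so 114 items.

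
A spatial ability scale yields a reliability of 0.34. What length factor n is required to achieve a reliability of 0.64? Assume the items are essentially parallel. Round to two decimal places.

n = [0.64 × 0.66] / [0.34 × 0.36]
  = 0.4224 / 0.1224 = 3.4510

3.45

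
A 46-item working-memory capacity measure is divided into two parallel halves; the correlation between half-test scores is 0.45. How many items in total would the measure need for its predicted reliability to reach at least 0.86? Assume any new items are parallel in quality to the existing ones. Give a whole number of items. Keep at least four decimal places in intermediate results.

r_full = 2(0.45)/(1 + 0.45) = 0.6207
Solve Spearman-Brown for n: n = 0.86(1 − 0.6207) / [0.6207(1 − 0.86)] = 3.7538
Items = 3.7538 × 46 ≈ 172.67 → 173

173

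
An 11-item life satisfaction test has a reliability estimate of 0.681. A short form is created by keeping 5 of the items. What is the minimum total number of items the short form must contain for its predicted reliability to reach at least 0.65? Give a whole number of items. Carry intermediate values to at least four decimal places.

First, r for the 5-item form: n = 5/11 = 0.4545, so r_5 = 0.4545·0.681/(1 + (0.4545 − 1)·0.681) = 0.4925
Then solve for n' with r_old = 0.4925, r_target = 0.65: n' = 0.65(1 − 0.4925)/[0.4925(1 − 0.65)] = 1.9137
Items = 1.9137 × 5 ≈ 9.57 → 10

10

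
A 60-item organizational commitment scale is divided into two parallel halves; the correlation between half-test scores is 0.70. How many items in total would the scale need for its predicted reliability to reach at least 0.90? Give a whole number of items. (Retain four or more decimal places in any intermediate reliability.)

r_full = 2(0.70)/(1 + 0.70) = 0.8235
Solve Spearman-Brown for n: n = 0.90(1 − 0.8235) / [0.8235(1 − 0.90)] = 1.9290
Required items = 1.9290 × 60 = 115.74, so 116 items.

116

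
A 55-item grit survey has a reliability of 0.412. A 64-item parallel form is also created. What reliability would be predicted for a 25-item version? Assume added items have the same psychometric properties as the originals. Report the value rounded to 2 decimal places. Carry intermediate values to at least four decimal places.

The 64-item form is not needed; work directly from the 55-item form with n = 25/55 = 0.4545.
r_{25} = n·r / (1 + (n − 1)·r) = 0.1873 / 0.7753 ≈ 0.2416

0.24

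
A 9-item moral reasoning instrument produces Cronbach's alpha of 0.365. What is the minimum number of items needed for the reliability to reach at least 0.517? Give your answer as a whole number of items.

Invert Spearman-Brown to solve for n:
n = r_target (1 − r_old) / [ r_old (1 − r_target) ]
n = [0.517 × 0.635] / [0.365 × 0.483]
n = 0.328295 / 0.176295 ≈ 1.8622
1.8622 × 9 = 16.76 → 17 items

17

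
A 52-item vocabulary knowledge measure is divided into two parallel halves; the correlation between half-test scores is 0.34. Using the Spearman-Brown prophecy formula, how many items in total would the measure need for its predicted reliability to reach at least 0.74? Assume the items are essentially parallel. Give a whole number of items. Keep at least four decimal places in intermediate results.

r_full = 2(0.34)/(1 + 0.34) = 0.5075
Solve Spearman-Brown for n: n = 0.74(1 − 0.5075) / [0.5075(1 − 0.74)] = 2.7620
Required items = 2.7620 × 52 = 143.62, so 144 items.

144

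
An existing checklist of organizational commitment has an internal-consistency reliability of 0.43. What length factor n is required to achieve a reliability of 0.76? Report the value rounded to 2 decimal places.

Spearman-Brown solved for the length factor n:
n = r_target (1 − r_old) / [ r_old (1 − r_target) ]
n = 0.76 × (1 − 0.43) / [ 0.43 × (1 − 0.76) ]
  = 0.4332 / 0.1032 = 4.1977

4.20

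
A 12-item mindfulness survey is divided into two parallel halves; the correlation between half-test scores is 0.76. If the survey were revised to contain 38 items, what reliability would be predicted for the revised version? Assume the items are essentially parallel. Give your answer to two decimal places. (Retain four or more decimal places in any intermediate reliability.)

0.95

Full-test reliability from the split-half r: r_full = 2(0.76)/(1 + 0.76) = 0.8636
Then adjust to 38 items: n = 38/12 = 3.1667
r_new = n·r_full / (1 + (n − 1)·r_full) = 2.7348 / 2.8712 ≈ 0.9525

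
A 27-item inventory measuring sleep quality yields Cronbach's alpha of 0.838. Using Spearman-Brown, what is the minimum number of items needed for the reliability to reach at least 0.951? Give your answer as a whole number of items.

Invert Spearman-Brown to solve for n:
n = r_target (1 − r_old) / [ r_old (1 − r_target) ]
n = [0.951 × 0.162] / [0.838 × 0.049]
  = 0.154062 / 0.041062 = 3.7519
So the test needs 3.7519 × 27 ≈ 101.30 items; rounding up, 102.

102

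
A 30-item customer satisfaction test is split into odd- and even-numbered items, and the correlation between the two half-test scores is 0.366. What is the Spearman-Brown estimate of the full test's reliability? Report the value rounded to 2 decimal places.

Each half is half the length of the full test, so the full test is n = 2 times a half.
r_full = 2r_hh / (1 + r_hh) = 2 × 0.366 / (1 + 0.366)
       = 0.7320 / 1.3660 = 0.5359

0.54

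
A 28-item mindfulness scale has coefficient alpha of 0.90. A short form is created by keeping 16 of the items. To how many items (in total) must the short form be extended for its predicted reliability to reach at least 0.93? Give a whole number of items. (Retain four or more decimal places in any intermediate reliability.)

42

First, r for the 16-item form: n = 16/28 = 0.5714, so r_16 = 0.5714·0.90/(1 + (0.5714 − 1)·0.90) = 0.8372
Then solve for n' with r_old = 0.8372, r_target = 0.93: n' = 0.93(1 − 0.8372)/[0.8372(1 − 0.93)] = 2.5835
Items = 2.5835 × 16 ≈ 41.34 → 42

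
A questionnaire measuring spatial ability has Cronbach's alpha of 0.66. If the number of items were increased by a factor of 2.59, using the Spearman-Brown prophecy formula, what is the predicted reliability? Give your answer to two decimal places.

0.83

Apply the Spearman-Brown prophecy formula, r' = nr / [1 + (n − 1)r]:
r_new = (2.59 × 0.66) / (1 + (2.59 − 1) × 0.66)
     = 1.7094 / 2.0494 = 0.8341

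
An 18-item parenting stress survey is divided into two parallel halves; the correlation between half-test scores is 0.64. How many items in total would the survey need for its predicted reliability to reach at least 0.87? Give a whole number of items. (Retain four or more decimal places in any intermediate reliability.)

r_full = 2(0.64)/(1 + 0.64) = 0.7805
n = r_tgt(1 − r_full) / [r_full(1 − r_tgt)] = 0.87 × 0.2195 / (0.7805 × 0.13) ≈ 1.8821
Items = 1.8821 × 18 ≈ 33.88 → 34

34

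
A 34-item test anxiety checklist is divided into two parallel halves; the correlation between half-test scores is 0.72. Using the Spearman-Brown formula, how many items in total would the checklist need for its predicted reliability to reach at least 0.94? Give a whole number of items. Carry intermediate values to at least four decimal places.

r_full = 2(0.72)/(1 + 0.72) = 0.8372
Solve Spearman-Brown for n: n = 0.94(1 − 0.8372) / [0.8372(1 − 0.94)] = 3.0465
Items = 3.0465 × 34 ≈ 103.58 → 104

104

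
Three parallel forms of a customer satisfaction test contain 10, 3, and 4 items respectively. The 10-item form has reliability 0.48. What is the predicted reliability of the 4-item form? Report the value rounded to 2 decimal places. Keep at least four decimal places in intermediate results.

0.27

The 3-item form is not needed; work directly from the 10-item form with n = 4/10 = 0.4000.
r_{4} = n·r / (1 + (n − 1)·r) = 0.1920 / 0.7120 ≈ 0.2697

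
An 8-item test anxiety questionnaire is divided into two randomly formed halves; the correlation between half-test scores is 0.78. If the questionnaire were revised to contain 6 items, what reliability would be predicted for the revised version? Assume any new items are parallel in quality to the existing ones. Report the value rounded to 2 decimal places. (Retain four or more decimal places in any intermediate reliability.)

First correct the split-half correlation to full-test reliability: r_full = 2 × 0.78 / (1 + 0.78) ≈ 0.8764
Then adjust to 6 items: n = 6/8 = 0.7500
r_new = n·r_full / (1 + (n − 1)·r_full) = 0.6573 / 0.7809 ≈ 0.8417

0.84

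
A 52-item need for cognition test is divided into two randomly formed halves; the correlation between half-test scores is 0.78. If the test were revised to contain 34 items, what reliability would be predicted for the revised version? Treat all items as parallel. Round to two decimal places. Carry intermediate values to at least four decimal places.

Spearman-Brown correction (n = 2): r_full = 2·0.78/(1 + 0.78) = 0.8764
Length factor from 52 to 34 items: n = 34/52 = 0.6538
r_new = n·r_full / (1 + (n − 1)·r_full) = 0.5730 / 0.6966 ≈ 0.8226

0.82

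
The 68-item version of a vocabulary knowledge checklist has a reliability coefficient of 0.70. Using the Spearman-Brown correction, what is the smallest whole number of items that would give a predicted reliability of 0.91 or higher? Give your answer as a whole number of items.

295

n = 0.91(1 − 0.70) / [0.70(1 − 0.91)]
n = 0.2730 / 0.0630 ≈ 4.3333
4.3333 × 68 = 294.66 → 295 items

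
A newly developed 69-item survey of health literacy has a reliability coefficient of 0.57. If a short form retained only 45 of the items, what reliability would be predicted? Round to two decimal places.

n = 45/69 = 0.6522
Spearman-Brown: r_new = n·r / (1 + (n − 1)·r)
r_new = 0.6522·0.57 / [1 + (0.6522 − 1)·0.57]
r_new = 0.3718 / 0.8018 ≈ 0.4637

0.46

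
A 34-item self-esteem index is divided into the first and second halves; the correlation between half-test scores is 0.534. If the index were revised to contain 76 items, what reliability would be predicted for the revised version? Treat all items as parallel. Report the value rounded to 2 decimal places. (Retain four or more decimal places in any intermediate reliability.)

0.84

First correct the split-half correlation to full-test reliability: r_full = 2 × 0.534 / (1 + 0.534) ≈ 0.6962
Length factor from 34 to 76 items: n = 76/34 = 2.2353
r_new = n·r_full / (1 + (n − 1)·r_full) = 1.5562 / 1.8600 ≈ 0.8367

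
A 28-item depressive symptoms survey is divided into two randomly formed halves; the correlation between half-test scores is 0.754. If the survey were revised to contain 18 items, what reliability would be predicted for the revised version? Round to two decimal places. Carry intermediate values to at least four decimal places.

First correct the split-half correlation to full-test reliability: r_full = 2 × 0.754 / (1 + 0.754) ≈ 0.8597
Then adjust to 18 items: n = 18/28 = 0.6429
r_new = n·r_full / (1 + (n − 1)·r_full) = 0.5527 / 0.6930 ≈ 0.7975

0.80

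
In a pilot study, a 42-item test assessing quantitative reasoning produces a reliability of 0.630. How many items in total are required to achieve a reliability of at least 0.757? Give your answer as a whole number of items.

77

n = 0.757 × (1 − 0.630) / [ 0.630 × (1 − 0.757) ]
  = 0.280090 / 0.153090 = 1.8296
1.8296 × 42 = 76.84 → 77 items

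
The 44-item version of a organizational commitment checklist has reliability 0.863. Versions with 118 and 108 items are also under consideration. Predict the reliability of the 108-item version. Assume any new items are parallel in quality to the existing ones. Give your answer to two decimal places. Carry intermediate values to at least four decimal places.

Only the ratio of lengths matters: n = 108/44 = 2.4545
r_{108} = n·r / (1 + (n − 1)·r) = 2.1182 / 2.2552 ≈ 0.9393

0.94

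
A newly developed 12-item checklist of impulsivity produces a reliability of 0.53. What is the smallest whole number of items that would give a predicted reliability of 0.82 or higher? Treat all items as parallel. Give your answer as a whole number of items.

49

n = 0.82(1 − 0.53) / [0.53(1 − 0.82)]
n = 0.3854 / 0.0954 ≈ 4.0398
Items needed = n × 12 = 4.0398 × 12 ≈ 48.48 → round up to 49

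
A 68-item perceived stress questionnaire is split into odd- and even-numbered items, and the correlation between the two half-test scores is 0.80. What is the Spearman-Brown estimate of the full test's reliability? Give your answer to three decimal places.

0.889

r_full = 2(0.80) / (1 + 0.80)
r_full = 1.6000 / 1.8000 ≈ 0.8889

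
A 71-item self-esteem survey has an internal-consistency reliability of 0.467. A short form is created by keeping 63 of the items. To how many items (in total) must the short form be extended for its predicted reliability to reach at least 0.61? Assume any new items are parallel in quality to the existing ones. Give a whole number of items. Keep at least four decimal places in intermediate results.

First, r for the 63-item form: n = 63/71 = 0.8873, so r_63 = 0.8873·0.467/(1 + (0.8873 − 1)·0.467) = 0.4374
Then solve for n' with r_old = 0.4374, r_target = 0.61: n' = 0.61(1 − 0.4374)/[0.4374(1 − 0.61)] = 2.0118
Total items = 2.0118 × 63 = 126.74, rounded up to 127.

127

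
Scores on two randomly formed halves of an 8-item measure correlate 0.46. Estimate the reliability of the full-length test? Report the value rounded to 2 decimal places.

0.63

r_full = 2(0.46) / (1 + 0.46)
r_full = 0.9200 / 1.4600 ≈ 0.6301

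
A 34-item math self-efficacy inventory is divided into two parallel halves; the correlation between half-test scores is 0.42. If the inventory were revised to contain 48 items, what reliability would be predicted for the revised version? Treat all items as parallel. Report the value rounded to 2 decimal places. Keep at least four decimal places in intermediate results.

0.67

Full-test reliability from the split-half r: r_full = 2(0.42)/(1 + 0.42) = 0.5915
Then adjust to 48 items: n = 48/34 = 1.4118
r_new = n·r_full / (1 + (n − 1)·r_full) = 0.8351 / 1.2436 ≈ 0.6715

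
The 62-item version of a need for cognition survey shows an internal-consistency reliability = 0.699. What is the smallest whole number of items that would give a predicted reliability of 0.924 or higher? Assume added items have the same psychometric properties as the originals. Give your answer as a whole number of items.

325

n = [0.924 × 0.301] / [0.699 × 0.076]
  = 0.278124 / 0.053124 = 5.2354
Items needed = n × 62 = 5.2354 × 62 ≈ 324.59 → round up to 325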